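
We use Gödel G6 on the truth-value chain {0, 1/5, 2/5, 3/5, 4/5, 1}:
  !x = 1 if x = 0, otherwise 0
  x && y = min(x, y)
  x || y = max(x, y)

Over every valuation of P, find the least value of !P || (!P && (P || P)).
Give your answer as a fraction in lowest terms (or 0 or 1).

0

Take P = 1/5:
!P = !1/5 = 0
!P = !1/5 = 0
P || P = 1/5 || 1/5 = 1/5
!P && (P || P) = 0 && 1/5 = 0
!P || (!P && (P || P)) = 0 || 0 = 0
No assignment yields a value below 0, so this is the minimum.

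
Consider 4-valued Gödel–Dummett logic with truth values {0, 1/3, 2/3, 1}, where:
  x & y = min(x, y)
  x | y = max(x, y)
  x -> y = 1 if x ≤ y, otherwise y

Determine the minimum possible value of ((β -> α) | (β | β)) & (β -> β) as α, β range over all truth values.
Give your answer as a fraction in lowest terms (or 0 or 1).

Take α = 0, β = 1/3:
β -> α = 1/3 -> 0 = 0
β | β = 1/3 | 1/3 = 1/3
(β -> α) | (β | β) = 0 | 1/3 = 1/3
β -> β = 1/3 -> 1/3 = 1
((β -> α) | (β | β)) & (β -> β) = 1/3 & 1 = 1/3
No assignment yields a value below 1/3, so this is the minimum.

1/3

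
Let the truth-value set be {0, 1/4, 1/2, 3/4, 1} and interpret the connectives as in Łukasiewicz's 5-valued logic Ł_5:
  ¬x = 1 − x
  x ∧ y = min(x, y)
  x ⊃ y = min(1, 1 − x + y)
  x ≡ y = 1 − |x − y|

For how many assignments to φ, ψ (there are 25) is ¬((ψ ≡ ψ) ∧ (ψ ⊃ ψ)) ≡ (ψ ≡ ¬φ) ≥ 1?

value 1: 2 assignments (counts)
value 3/4: 4 assignments
value 1/2: 6 assignments
value 1/4: 8 assignments
value 0: 5 assignments
So 2 of the 25 assignments meet the threshold.

2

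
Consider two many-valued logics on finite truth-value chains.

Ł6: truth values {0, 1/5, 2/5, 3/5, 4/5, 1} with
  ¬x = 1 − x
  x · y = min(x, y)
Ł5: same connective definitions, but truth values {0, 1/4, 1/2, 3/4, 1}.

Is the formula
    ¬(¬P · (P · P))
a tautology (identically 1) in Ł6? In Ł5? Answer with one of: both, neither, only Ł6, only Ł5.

In Ł6: at P = 1/5 the value is 4/5 — not a tautology.
In Ł5: at P = 1/4 the value is 3/4 — not a tautology.

neither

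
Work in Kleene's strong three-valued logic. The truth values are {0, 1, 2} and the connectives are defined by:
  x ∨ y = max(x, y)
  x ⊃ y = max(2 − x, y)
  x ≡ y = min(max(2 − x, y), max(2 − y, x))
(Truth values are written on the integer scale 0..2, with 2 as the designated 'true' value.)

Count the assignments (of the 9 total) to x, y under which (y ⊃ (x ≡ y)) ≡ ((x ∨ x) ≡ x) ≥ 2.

x = 0, y = 0 ↦ 2  ≥
x = 0, y = 1 ↦ 1  <
x = 0, y = 2 ↦ 0  <
x = 1, y = 0 ↦ 1  <
x = 1, y = 1 ↦ 1  <
x = 1, y = 2 ↦ 1  <
x = 2, y = 0 ↦ 2  ≥
x = 2, y = 1 ↦ 1  <
x = 2, y = 2 ↦ 2  ≥
So 3 of the 9 assignments meet the threshold.

3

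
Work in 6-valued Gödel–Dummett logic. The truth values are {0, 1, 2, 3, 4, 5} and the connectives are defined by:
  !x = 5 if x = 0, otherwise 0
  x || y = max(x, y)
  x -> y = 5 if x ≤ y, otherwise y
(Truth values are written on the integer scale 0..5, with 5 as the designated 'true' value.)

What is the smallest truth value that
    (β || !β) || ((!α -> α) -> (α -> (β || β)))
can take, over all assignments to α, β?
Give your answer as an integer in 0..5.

1

Take α = 2, β = 1:
!β = !1 = 0
β || !β = 1 || 0 = 1
!α = !2 = 0
!α -> α = 0 -> 2 = 5
β || β = 1 || 1 = 1
α -> (β || β) = 2 -> 1 = 1
(!α -> α) -> (α -> (β || β)) = 5 -> 1 = 1
(β || !β) || ((!α -> α) -> (α -> (β || β))) = 1 || 1 = 1
No assignment yields a value below 1, so this is the minimum.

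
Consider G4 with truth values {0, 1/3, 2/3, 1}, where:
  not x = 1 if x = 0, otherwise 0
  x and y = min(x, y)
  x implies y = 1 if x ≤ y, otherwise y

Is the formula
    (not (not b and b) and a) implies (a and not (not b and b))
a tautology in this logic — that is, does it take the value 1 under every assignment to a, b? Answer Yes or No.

Yes

a = 0, b = 0 ↦ 1
a = 0, b = 1/3 ↦ 1
a = 0, b = 2/3 ↦ 1
a = 0, b = 1 ↦ 1
a = 1/3, b = 0 ↦ 1
a = 1/3, b = 1/3 ↦ 1
a = 1/3, b = 2/3 ↦ 1
a = 1/3, b = 1 ↦ 1
a = 2/3, b = 0 ↦ 1
a = 2/3, b = 1/3 ↦ 1
a = 2/3, b = 2/3 ↦ 1
a = 2/3, b = 1 ↦ 1
a = 1, b = 0 ↦ 1
a = 1, b = 1/3 ↦ 1
a = 1, b = 2/3 ↦ 1
a = 1, b = 1 ↦ 1
Every assignment gives a value ≥ 1.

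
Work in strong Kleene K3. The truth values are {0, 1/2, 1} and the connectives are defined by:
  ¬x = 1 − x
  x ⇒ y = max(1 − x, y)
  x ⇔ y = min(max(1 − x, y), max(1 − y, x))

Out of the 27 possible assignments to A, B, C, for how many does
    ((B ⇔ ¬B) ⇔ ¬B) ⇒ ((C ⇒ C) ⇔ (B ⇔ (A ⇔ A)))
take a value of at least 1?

13

value 1: 13 assignments (counts)
value 1/2: 14 assignments
So 13 of the 27 assignments meet the threshold.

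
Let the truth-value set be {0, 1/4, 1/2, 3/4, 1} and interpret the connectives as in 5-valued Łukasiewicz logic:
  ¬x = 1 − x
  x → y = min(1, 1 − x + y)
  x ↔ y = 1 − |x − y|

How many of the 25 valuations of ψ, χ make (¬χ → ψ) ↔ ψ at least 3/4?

value 1: 9 assignments (counts)
value 3/4: 7 assignments (counts)
value 1/2: 5 assignments
value 1/4: 3 assignments
value 0: 1 assignment
So 16 of the 25 assignments meet the threshold.

16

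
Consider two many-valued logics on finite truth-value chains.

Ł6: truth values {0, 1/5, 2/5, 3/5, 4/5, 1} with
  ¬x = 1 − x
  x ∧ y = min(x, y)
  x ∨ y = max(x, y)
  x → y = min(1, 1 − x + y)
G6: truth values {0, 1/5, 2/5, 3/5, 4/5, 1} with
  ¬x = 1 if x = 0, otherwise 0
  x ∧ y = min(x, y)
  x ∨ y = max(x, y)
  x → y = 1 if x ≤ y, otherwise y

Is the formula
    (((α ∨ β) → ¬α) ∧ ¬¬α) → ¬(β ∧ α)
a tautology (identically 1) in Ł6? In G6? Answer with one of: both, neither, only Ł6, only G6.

In Ł6: at α = 3/5, β = 3/5 the value is 4/5 — not a tautology.
In G6: every assignment gives 1 — tautology.

only G6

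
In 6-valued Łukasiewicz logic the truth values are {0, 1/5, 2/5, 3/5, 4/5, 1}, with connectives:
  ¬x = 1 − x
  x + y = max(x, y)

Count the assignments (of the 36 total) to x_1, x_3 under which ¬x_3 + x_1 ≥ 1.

11

value 1: 11 assignments (counts)
value 4/5: 9 assignments
value 3/5: 7 assignments
value 2/5: 5 assignments
value 1/5: 3 assignments
value 0: 1 assignment
So 11 of the 36 assignments meet the threshold.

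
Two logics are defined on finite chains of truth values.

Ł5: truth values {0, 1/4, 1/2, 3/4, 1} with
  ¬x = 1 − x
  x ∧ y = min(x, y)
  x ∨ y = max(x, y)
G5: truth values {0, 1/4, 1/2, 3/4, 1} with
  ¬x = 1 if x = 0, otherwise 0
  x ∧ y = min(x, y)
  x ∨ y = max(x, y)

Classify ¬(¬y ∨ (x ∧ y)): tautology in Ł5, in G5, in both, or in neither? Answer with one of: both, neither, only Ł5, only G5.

In Ł5: at x = 0, y = 0 the value is 0 — not a tautology.
In G5: at x = 0, y = 0 the value is 0 — not a tautology.

neither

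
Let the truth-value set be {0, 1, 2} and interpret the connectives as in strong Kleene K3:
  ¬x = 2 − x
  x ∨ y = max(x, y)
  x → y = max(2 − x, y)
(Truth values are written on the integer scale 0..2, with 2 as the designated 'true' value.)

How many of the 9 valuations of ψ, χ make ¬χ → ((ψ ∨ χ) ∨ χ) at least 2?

ψ = 0, χ = 0 ↦ 0  <
ψ = 0, χ = 1 ↦ 1  <
ψ = 0, χ = 2 ↦ 2  ≥
ψ = 1, χ = 0 ↦ 1  <
ψ = 1, χ = 1 ↦ 1  <
ψ = 1, χ = 2 ↦ 2  ≥
ψ = 2, χ = 0 ↦ 2  ≥
ψ = 2, χ = 1 ↦ 2  ≥
ψ = 2, χ = 2 ↦ 2  ≥
So 5 of the 9 assignments meet the threshold.

5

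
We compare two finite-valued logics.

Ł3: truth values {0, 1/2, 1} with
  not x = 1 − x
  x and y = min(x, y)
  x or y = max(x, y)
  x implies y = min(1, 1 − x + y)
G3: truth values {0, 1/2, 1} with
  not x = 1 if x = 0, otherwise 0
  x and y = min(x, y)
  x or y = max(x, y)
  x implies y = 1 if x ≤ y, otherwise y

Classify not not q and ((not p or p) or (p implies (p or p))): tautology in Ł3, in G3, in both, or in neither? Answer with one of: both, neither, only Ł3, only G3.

In Ł3: at p = 0, q = 0 the value is 0 — not a tautology.
In G3: at p = 0, q = 0 the value is 0 — not a tautology.

neither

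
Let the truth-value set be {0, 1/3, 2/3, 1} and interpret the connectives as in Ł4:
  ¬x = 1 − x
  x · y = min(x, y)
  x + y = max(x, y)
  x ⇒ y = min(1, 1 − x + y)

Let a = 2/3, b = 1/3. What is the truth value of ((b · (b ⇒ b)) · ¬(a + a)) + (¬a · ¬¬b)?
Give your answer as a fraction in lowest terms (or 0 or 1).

b ⇒ b = 1/3 ⇒ 1/3 = 1
b · (b ⇒ b) = 1/3 · 1 = 1/3
a + a = 2/3 + 2/3 = 2/3
¬(a + a) = ¬2/3 = 1/3
(b · (b ⇒ b)) · ¬(a + a) = 1/3 · 1/3 = 1/3
¬a = ¬2/3 = 1/3
¬b = ¬1/3 = 2/3
¬¬b = ¬2/3 = 1/3
¬a · ¬¬b = 1/3 · 1/3 = 1/3
((b · (b ⇒ b)) · ¬(a + a)) + (¬a · ¬¬b) = 1/3 + 1/3 = 1/3

1/3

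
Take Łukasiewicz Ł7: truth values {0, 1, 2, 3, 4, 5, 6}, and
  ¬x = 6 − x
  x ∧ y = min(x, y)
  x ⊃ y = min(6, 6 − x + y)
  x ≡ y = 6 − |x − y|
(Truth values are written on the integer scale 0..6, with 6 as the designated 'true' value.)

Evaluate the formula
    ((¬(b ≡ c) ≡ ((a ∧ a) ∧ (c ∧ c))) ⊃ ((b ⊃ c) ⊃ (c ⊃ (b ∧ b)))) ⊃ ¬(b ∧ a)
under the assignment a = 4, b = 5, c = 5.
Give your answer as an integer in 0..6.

2

b ≡ c = 5 ≡ 5 = 6
¬(b ≡ c) = ¬6 = 0
a ∧ a = 4 ∧ 4 = 4
c ∧ c = 5 ∧ 5 = 5
(a ∧ a) ∧ (c ∧ c) = 4 ∧ 5 = 4
¬(b ≡ c) ≡ ((a ∧ a) ∧ (c ∧ c)) = 0 ≡ 4 = 2
b ⊃ c = 5 ⊃ 5 = 6
b ∧ b = 5 ∧ 5 = 5
c ⊃ (b ∧ b) = 5 ⊃ 5 = 6
(b ⊃ c) ⊃ (c ⊃ (b ∧ b)) = 6 ⊃ 6 = 6
(¬(b ≡ c) ≡ ((a ∧ a) ∧ (c ∧ c))) ⊃ ((b ⊃ c) ⊃ (c ⊃ (b ∧ b))) = 2 ⊃ 6 = 6
b ∧ a = 5 ∧ 4 = 4
¬(b ∧ a) = ¬4 = 2
((¬(b ≡ c) ≡ ((a ∧ a) ∧ (c ∧ c))) ⊃ ((b ⊃ c) ⊃ (c ⊃ (b ∧ b)))) ⊃ ¬(b ∧ a) = 6 ⊃ 2 = 2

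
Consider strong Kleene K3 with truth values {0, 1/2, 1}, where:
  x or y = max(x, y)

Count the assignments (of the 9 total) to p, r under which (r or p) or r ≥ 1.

5

p = 0, r = 0 ↦ 0  <
p = 0, r = 1/2 ↦ 1/2  <
p = 0, r = 1 ↦ 1  ≥
p = 1/2, r = 0 ↦ 1/2  <
p = 1/2, r = 1/2 ↦ 1/2  <
p = 1/2, r = 1 ↦ 1  ≥
p = 1, r = 0 ↦ 1  ≥
p = 1, r = 1/2 ↦ 1  ≥
p = 1, r = 1 ↦ 1  ≥
So 5 of the 9 assignments meet the threshold.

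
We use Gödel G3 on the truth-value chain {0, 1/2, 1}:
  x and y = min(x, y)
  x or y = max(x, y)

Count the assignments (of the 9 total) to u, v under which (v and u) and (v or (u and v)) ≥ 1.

1

u = 0, v = 0 ↦ 0  <
u = 0, v = 1/2 ↦ 0  <
u = 0, v = 1 ↦ 0  <
u = 1/2, v = 0 ↦ 0  <
u = 1/2, v = 1/2 ↦ 1/2  <
u = 1/2, v = 1 ↦ 1/2  <
u = 1, v = 0 ↦ 0  <
u = 1, v = 1/2 ↦ 1/2  <
u = 1, v = 1 ↦ 1  ≥
So 1 of the 9 assignments meets the threshold.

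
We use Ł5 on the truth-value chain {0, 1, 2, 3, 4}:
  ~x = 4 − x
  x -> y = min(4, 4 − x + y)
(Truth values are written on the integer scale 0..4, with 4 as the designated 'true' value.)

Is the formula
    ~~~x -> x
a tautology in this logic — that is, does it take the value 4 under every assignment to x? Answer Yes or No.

No

Counterexample: take x = 0.
~x = ~0 = 4
~~x = ~4 = 0
~~~x = ~0 = 4
~~~x -> x = 4 -> 0 = 0
This gives 0 ≠ 4.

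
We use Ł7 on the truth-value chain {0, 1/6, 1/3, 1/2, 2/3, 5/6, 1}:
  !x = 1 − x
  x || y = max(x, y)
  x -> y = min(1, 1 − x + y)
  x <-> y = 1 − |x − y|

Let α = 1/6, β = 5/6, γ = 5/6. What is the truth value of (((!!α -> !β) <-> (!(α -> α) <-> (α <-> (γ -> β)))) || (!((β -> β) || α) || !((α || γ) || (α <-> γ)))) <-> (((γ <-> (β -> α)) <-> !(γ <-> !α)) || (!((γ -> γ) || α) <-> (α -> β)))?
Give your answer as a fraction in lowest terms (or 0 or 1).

2/3

!α = !1/6 = 5/6
!!α = !5/6 = 1/6
!β = !5/6 = 1/6
!!α -> !β = 1/6 -> 1/6 = 1
α -> α = 1/6 -> 1/6 = 1
!(α -> α) = !1 = 0
γ -> β = 5/6 -> 5/6 = 1
α <-> (γ -> β) = 1/6 <-> 1 = 1/6
!(α -> α) <-> (α <-> (γ -> β)) = 0 <-> 1/6 = 5/6
(!!α -> !β) <-> (!(α -> α) <-> (α <-> (γ -> β))) = 1 <-> 5/6 = 5/6
β -> β = 5/6 -> 5/6 = 1
(β -> β) || α = 1 || 1/6 = 1
!((β -> β) || α) = !1 = 0
α || γ = 1/6 || 5/6 = 5/6
α <-> γ = 1/6 <-> 5/6 = 1/3
(α || γ) || (α <-> γ) = 5/6 || 1/3 = 5/6
!((α || γ) || (α <-> γ)) = !5/6 = 1/6
!((β -> β) || α) || !((α || γ) || (α <-> γ)) = 0 || 1/6 = 1/6
((!!α -> !β) <-> (!(α -> α) <-> (α <-> (γ -> β)))) || (!((β -> β) || α) || !((α || γ) || (α <-> γ))) = 5/6 || 1/6 = 5/6
β -> α = 5/6 -> 1/6 = 1/3
γ <-> (β -> α) = 5/6 <-> 1/3 = 1/2
!α = !1/6 = 5/6
γ <-> !α = 5/6 <-> 5/6 = 1
!(γ <-> !α) = !1 = 0
(γ <-> (β -> α)) <-> !(γ <-> !α) = 1/2 <-> 0 = 1/2
γ -> γ = 5/6 -> 5/6 = 1
(γ -> γ) || α = 1 || 1/6 = 1
!((γ -> γ) || α) = !1 = 0
α -> β = 1/6 -> 5/6 = 1
!((γ -> γ) || α) <-> (α -> β) = 0 <-> 1 = 0
((γ <-> (β -> α)) <-> !(γ <-> !α)) || (!((γ -> γ) || α) <-> (α -> β)) = 1/2 || 0 = 1/2
(((!!α -> !β) <-> (!(α -> α) <-> (α <-> (γ -> β)))) || (!((β -> β) || α) || !((α || γ) || (α <-> γ)))) <-> (((γ <-> (β -> α)) <-> !(γ <-> !α)) || (!((γ -> γ) || α) <-> (α -> β))) = 5/6 <-> 1/2 = 2/3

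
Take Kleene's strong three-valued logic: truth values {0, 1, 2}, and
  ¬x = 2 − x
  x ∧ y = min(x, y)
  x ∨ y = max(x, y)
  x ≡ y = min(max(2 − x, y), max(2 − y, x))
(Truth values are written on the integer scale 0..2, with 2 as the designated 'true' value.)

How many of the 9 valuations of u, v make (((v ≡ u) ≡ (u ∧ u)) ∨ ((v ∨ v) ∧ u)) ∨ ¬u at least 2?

u = 0, v = 0 ↦ 2  ≥
u = 0, v = 1 ↦ 2  ≥
u = 0, v = 2 ↦ 2  ≥
u = 1, v = 0 ↦ 1  <
u = 1, v = 1 ↦ 1  <
u = 1, v = 2 ↦ 1  <
u = 2, v = 0 ↦ 0  <
u = 2, v = 1 ↦ 1  <
u = 2, v = 2 ↦ 2  ≥
So 4 of the 9 assignments meet the threshold.

4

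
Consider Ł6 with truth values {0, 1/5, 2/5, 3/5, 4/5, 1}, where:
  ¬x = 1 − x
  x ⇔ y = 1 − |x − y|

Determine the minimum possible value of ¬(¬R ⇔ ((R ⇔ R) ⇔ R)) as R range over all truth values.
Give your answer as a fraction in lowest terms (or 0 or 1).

1/5

Take R = 2/5:
¬R = ¬2/5 = 3/5
R ⇔ R = 2/5 ⇔ 2/5 = 1
(R ⇔ R) ⇔ R = 1 ⇔ 2/5 = 2/5
¬R ⇔ ((R ⇔ R) ⇔ R) = 3/5 ⇔ 2/5 = 4/5
¬(¬R ⇔ ((R ⇔ R) ⇔ R)) = ¬4/5 = 1/5
No assignment yields a value below 1/5, so this is the minimum.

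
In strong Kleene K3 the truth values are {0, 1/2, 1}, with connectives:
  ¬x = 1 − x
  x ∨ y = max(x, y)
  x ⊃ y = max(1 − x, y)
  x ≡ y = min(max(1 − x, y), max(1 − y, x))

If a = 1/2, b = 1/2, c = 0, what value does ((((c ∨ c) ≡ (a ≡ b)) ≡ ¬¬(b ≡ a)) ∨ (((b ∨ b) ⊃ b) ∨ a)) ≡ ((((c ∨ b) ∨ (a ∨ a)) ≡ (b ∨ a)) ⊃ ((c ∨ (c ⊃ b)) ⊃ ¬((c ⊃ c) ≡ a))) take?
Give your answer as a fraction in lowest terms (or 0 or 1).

1/2

c ∨ c = 0 ∨ 0 = 0
a ≡ b = 1/2 ≡ 1/2 = 1/2
(c ∨ c) ≡ (a ≡ b) = 0 ≡ 1/2 = 1/2
b ≡ a = 1/2 ≡ 1/2 = 1/2
¬(b ≡ a) = ¬1/2 = 1/2
¬¬(b ≡ a) = ¬1/2 = 1/2
((c ∨ c) ≡ (a ≡ b)) ≡ ¬¬(b ≡ a) = 1/2 ≡ 1/2 = 1/2
b ∨ b = 1/2 ∨ 1/2 = 1/2
(b ∨ b) ⊃ b = 1/2 ⊃ 1/2 = 1/2
((b ∨ b) ⊃ b) ∨ a = 1/2 ∨ 1/2 = 1/2
(((c ∨ c) ≡ (a ≡ b)) ≡ ¬¬(b ≡ a)) ∨ (((b ∨ b) ⊃ b) ∨ a) = 1/2 ∨ 1/2 = 1/2
c ∨ b = 0 ∨ 1/2 = 1/2
a ∨ a = 1/2 ∨ 1/2 = 1/2
(c ∨ b) ∨ (a ∨ a) = 1/2 ∨ 1/2 = 1/2
b ∨ a = 1/2 ∨ 1/2 = 1/2
((c ∨ b) ∨ (a ∨ a)) ≡ (b ∨ a) = 1/2 ≡ 1/2 = 1/2
c ⊃ b = 0 ⊃ 1/2 = 1
c ∨ (c ⊃ b) = 0 ∨ 1 = 1
c ⊃ c = 0 ⊃ 0 = 1
(c ⊃ c) ≡ a = 1 ≡ 1/2 = 1/2
¬((c ⊃ c) ≡ a) = ¬1/2 = 1/2
(c ∨ (c ⊃ b)) ⊃ ¬((c ⊃ c) ≡ a) = 1 ⊃ 1/2 = 1/2
(((c ∨ b) ∨ (a ∨ a)) ≡ (b ∨ a)) ⊃ ((c ∨ (c ⊃ b)) ⊃ ¬((c ⊃ c) ≡ a)) = 1/2 ⊃ 1/2 = 1/2
((((c ∨ c) ≡ (a ≡ b)) ≡ ¬¬(b ≡ a)) ∨ (((b ∨ b) ⊃ b) ∨ a)) ≡ ((((c ∨ b) ∨ (a ∨ a)) ≡ (b ∨ a)) ⊃ ((c ∨ (c ⊃ b)) ⊃ ¬((c ⊃ c) ≡ a))) = 1/2 ≡ 1/2 = 1/2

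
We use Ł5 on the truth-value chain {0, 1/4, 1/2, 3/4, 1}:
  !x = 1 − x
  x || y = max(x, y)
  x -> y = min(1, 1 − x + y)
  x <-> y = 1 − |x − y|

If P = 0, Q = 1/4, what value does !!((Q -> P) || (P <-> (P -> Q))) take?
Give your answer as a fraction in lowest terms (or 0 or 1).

Q -> P = 1/4 -> 0 = 3/4
P -> Q = 0 -> 1/4 = 1
P <-> (P -> Q) = 0 <-> 1 = 0
(Q -> P) || (P <-> (P -> Q)) = 3/4 || 0 = 3/4
!((Q -> P) || (P <-> (P -> Q))) = !3/4 = 1/4
!!((Q -> P) || (P <-> (P -> Q))) = !1/4 = 3/4

3/4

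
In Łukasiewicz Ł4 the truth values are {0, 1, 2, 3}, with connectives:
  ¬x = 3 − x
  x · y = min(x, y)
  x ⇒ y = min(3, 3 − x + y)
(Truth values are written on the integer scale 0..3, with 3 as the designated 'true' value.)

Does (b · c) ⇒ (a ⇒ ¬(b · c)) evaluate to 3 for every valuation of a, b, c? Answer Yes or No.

Counterexample: take a = 1, b = 3, c = 3.
b · c = 3 · 3 = 3
b · c = 3 · 3 = 3
¬(b · c) = ¬3 = 0
a ⇒ ¬(b · c) = 1 ⇒ 0 = 2
(b · c) ⇒ (a ⇒ ¬(b · c)) = 3 ⇒ 2 = 2
This gives 2 ≠ 3.

No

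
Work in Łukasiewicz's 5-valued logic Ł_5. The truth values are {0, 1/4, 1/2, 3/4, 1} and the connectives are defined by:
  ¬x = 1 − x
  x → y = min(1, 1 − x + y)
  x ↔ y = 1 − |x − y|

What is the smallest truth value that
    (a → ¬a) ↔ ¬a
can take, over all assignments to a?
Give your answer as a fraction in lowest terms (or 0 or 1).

1/2

Take a = 1/2:
¬a = ¬1/2 = 1/2
a → ¬a = 1/2 → 1/2 = 1
¬a = ¬1/2 = 1/2
(a → ¬a) ↔ ¬a = 1 ↔ 1/2 = 1/2
No assignment yields a value below 1/2, so this is the minimum.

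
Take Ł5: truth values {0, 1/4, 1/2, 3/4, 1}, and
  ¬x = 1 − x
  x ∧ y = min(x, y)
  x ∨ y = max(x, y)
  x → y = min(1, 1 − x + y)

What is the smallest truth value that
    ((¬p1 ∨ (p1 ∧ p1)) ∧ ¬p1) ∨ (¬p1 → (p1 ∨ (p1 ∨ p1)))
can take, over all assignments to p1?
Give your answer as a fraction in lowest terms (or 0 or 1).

3/4

Take p1 = 1/4:
¬p1 = ¬1/4 = 3/4
p1 ∧ p1 = 1/4 ∧ 1/4 = 1/4
¬p1 ∨ (p1 ∧ p1) = 3/4 ∨ 1/4 = 3/4
¬p1 = ¬1/4 = 3/4
(¬p1 ∨ (p1 ∧ p1)) ∧ ¬p1 = 3/4 ∧ 3/4 = 3/4
¬p1 = ¬1/4 = 3/4
p1 ∨ p1 = 1/4 ∨ 1/4 = 1/4
p1 ∨ (p1 ∨ p1) = 1/4 ∨ 1/4 = 1/4
¬p1 → (p1 ∨ (p1 ∨ p1)) = 3/4 → 1/4 = 1/2
((¬p1 ∨ (p1 ∧ p1)) ∧ ¬p1) ∨ (¬p1 → (p1 ∨ (p1 ∨ p1))) = 3/4 ∨ 1/2 = 3/4
No assignment yields a value below 3/4, so this is the minimum.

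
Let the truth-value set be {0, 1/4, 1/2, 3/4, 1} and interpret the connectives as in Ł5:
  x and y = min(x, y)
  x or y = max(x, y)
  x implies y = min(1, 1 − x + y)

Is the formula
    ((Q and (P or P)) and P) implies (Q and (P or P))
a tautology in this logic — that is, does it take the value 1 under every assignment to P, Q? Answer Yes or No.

At P = 3/4, Q = 1/2, for instance:
P or P = 3/4 or 3/4 = 3/4
Q and (P or P) = 1/2 and 3/4 = 1/2
(Q and (P or P)) and P = 1/2 and 3/4 = 1/2
((Q and (P or P)) and P) implies (Q and (P or P)) = 1/2 implies 1/2 = 1
and checking the remaining 24 assignments likewise gives ≥ 1 in every case.

Yes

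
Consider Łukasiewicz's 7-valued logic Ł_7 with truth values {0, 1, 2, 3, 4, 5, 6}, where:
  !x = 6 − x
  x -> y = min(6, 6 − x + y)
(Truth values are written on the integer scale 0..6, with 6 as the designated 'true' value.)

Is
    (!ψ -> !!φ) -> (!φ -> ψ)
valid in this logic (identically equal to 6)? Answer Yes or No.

At φ = 5, ψ = 1, for instance:
!ψ = !1 = 5
!φ = !5 = 1
!!φ = !1 = 5
!ψ -> !!φ = 5 -> 5 = 6
!φ -> ψ = 1 -> 1 = 6
(!ψ -> !!φ) -> (!φ -> ψ) = 6 -> 6 = 6
and checking the remaining 48 assignments likewise gives ≥ 6 in every case.

Yes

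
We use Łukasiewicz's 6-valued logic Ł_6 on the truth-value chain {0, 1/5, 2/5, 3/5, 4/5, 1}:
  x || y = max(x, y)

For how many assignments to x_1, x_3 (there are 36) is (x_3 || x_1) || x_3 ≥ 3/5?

value 1: 11 assignments (counts)
value 4/5: 9 assignments (counts)
value 3/5: 7 assignments (counts)
value 2/5: 5 assignments
value 1/5: 3 assignments
value 0: 1 assignment
So 27 of the 36 assignments meet the threshold.

27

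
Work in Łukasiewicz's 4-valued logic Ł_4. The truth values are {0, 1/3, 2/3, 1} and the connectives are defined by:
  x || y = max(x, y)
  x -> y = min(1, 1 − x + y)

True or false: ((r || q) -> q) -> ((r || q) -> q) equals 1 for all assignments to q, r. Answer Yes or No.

Yes

q = 0, r = 0 ↦ 1
q = 0, r = 1/3 ↦ 1
q = 0, r = 2/3 ↦ 1
q = 0, r = 1 ↦ 1
q = 1/3, r = 0 ↦ 1
q = 1/3, r = 1/3 ↦ 1
q = 1/3, r = 2/3 ↦ 1
q = 1/3, r = 1 ↦ 1
q = 2/3, r = 0 ↦ 1
q = 2/3, r = 1/3 ↦ 1
q = 2/3, r = 2/3 ↦ 1
q = 2/3, r = 1 ↦ 1
q = 1, r = 0 ↦ 1
q = 1, r = 1/3 ↦ 1
q = 1, r = 2/3 ↦ 1
q = 1, r = 1 ↦ 1
Every assignment gives a value ≥ 1.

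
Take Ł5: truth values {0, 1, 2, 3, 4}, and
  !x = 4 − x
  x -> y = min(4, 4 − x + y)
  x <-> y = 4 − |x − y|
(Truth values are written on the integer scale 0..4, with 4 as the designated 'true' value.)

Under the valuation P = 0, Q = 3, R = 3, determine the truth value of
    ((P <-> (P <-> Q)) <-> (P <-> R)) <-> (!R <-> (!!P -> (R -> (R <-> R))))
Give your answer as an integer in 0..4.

P <-> Q = 0 <-> 3 = 1
P <-> (P <-> Q) = 0 <-> 1 = 3
P <-> R = 0 <-> 3 = 1
(P <-> (P <-> Q)) <-> (P <-> R) = 3 <-> 1 = 2
!R = !3 = 1
!P = !0 = 4
!!P = !4 = 0
R <-> R = 3 <-> 3 = 4
R -> (R <-> R) = 3 -> 4 = 4
!!P -> (R -> (R <-> R)) = 0 -> 4 = 4
!R <-> (!!P -> (R -> (R <-> R))) = 1 <-> 4 = 1
((P <-> (P <-> Q)) <-> (P <-> R)) <-> (!R <-> (!!P -> (R -> (R <-> R)))) = 2 <-> 1 = 3

3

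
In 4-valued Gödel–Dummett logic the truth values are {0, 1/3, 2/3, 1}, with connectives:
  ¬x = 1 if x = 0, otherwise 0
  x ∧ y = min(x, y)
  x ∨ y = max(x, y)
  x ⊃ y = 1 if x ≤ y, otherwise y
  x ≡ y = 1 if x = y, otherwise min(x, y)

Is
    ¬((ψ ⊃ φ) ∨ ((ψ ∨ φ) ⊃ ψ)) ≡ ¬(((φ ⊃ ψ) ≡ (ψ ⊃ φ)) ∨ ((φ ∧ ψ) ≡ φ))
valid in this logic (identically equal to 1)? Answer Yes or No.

No

Counterexample: take φ = 1/3, ψ = 0.
ψ ⊃ φ = 0 ⊃ 1/3 = 1
ψ ∨ φ = 0 ∨ 1/3 = 1/3
(ψ ∨ φ) ⊃ ψ = 1/3 ⊃ 0 = 0
(ψ ⊃ φ) ∨ ((ψ ∨ φ) ⊃ ψ) = 1 ∨ 0 = 1
¬((ψ ⊃ φ) ∨ ((ψ ∨ φ) ⊃ ψ)) = ¬1 = 0
φ ⊃ ψ = 1/3 ⊃ 0 = 0
ψ ⊃ φ = 0 ⊃ 1/3 = 1
(φ ⊃ ψ) ≡ (ψ ⊃ φ) = 0 ≡ 1 = 0
φ ∧ ψ = 1/3 ∧ 0 = 0
(φ ∧ ψ) ≡ φ = 0 ≡ 1/3 = 0
((φ ⊃ ψ) ≡ (ψ ⊃ φ)) ∨ ((φ ∧ ψ) ≡ φ) = 0 ∨ 0 = 0
¬(((φ ⊃ ψ) ≡ (ψ ⊃ φ)) ∨ ((φ ∧ ψ) ≡ φ)) = ¬0 = 1
¬((ψ ⊃ φ) ∨ ((ψ ∨ φ) ⊃ ψ)) ≡ ¬(((φ ⊃ ψ) ≡ (ψ ⊃ φ)) ∨ ((φ ∧ ψ) ≡ φ)) = 0 ≡ 1 = 0
This gives 0 ≠ 1.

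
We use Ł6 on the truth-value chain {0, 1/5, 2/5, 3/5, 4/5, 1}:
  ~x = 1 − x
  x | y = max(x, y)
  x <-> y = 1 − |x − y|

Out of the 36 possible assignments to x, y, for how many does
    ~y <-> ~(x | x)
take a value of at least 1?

value 1: 6 assignments (counts)
value 4/5: 10 assignments
value 3/5: 8 assignments
value 2/5: 6 assignments
value 1/5: 4 assignments
value 0: 2 assignments
So 6 of the 36 assignments meet the threshold.

6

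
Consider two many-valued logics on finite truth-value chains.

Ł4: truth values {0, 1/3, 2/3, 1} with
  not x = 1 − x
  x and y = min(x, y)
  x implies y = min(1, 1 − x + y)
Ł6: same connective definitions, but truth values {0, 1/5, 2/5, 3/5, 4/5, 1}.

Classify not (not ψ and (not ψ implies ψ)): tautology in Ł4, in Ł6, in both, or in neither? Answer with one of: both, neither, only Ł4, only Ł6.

In Ł4: at ψ = 1/3 the value is 1/3 — not a tautology.
In Ł6: at ψ = 1/5 the value is 3/5 — not a tautology.

neither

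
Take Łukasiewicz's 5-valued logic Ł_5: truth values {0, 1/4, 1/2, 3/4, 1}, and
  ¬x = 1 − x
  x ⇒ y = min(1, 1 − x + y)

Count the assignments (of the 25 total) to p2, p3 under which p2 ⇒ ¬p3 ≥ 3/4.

value 1: 15 assignments (counts)
value 3/4: 4 assignments (counts)
value 1/2: 3 assignments
value 1/4: 2 assignments
value 0: 1 assignment
So 19 of the 25 assignments meet the threshold.

19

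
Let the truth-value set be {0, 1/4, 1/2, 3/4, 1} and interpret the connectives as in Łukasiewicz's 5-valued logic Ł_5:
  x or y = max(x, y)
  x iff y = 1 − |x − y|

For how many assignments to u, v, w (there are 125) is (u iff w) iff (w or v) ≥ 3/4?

77

value 1: 34 assignments (counts)
value 3/4: 43 assignments (counts)
value 1/2: 28 assignments
value 1/4: 13 assignments
value 0: 7 assignments
So 77 of the 125 assignments meet the threshold.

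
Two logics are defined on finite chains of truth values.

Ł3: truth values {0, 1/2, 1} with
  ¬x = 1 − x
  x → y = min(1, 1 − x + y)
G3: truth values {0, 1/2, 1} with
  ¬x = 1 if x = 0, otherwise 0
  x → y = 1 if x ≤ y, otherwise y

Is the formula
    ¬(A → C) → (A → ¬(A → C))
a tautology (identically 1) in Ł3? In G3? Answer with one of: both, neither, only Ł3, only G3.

both

In Ł3: every assignment gives 1 — tautology.
In G3: every assignment gives 1 — tautology.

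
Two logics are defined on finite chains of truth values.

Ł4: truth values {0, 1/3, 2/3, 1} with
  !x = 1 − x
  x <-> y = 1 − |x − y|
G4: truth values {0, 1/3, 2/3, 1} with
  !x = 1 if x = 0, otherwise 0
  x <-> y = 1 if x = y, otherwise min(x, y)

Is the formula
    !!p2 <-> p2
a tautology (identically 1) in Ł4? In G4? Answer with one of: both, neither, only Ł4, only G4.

In Ł4: every assignment gives 1 — tautology.
In G4: at p2 = 1/3 the value is 1/3 — not a tautology.

only Ł4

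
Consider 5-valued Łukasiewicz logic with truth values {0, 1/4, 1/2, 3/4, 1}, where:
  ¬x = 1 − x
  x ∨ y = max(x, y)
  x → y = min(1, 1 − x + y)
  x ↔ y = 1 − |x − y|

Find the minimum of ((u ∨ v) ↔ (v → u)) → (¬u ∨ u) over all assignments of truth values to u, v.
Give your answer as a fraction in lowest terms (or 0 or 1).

Take u = 1/2, v = 3/4:
u ∨ v = 1/2 ∨ 3/4 = 3/4
v → u = 3/4 → 1/2 = 3/4
(u ∨ v) ↔ (v → u) = 3/4 ↔ 3/4 = 1
¬u = ¬1/2 = 1/2
¬u ∨ u = 1/2 ∨ 1/2 = 1/2
((u ∨ v) ↔ (v → u)) → (¬u ∨ u) = 1 → 1/2 = 1/2
No assignment yields a value below 1/2, so this is the minimum.

1/2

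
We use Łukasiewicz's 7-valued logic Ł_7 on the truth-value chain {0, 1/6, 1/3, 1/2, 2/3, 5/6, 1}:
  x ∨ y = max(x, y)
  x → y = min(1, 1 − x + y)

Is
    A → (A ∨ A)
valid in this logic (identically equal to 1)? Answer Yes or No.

A = 0 ↦ 1
A = 1/6 ↦ 1
A = 1/3 ↦ 1
A = 1/2 ↦ 1
A = 2/3 ↦ 1
A = 5/6 ↦ 1
A = 1 ↦ 1
Every assignment gives a value ≥ 1.

Yes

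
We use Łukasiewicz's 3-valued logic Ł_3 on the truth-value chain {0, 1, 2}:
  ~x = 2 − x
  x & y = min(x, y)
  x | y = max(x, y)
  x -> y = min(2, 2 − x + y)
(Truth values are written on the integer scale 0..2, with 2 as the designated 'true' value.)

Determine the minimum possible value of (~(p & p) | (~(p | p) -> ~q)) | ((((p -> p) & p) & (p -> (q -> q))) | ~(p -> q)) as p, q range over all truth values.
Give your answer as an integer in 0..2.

Take p = 1, q = 2:
p & p = 1 & 1 = 1
~(p & p) = ~1 = 1
p | p = 1 | 1 = 1
~(p | p) = ~1 = 1
~q = ~2 = 0
~(p | p) -> ~q = 1 -> 0 = 1
~(p & p) | (~(p | p) -> ~q) = 1 | 1 = 1
p -> p = 1 -> 1 = 2
(p -> p) & p = 2 & 1 = 1
q -> q = 2 -> 2 = 2
p -> (q -> q) = 1 -> 2 = 2
((p -> p) & p) & (p -> (q -> q)) = 1 & 2 = 1
p -> q = 1 -> 2 = 2
~(p -> q) = ~2 = 0
(((p -> p) & p) & (p -> (q -> q))) | ~(p -> q) = 1 | 0 = 1
(~(p & p) | (~(p | p) -> ~q)) | ((((p -> p) & p) & (p -> (q -> q))) | ~(p -> q)) = 1 | 1 = 1
No assignment yields a value below 1, so this is the minimum.

1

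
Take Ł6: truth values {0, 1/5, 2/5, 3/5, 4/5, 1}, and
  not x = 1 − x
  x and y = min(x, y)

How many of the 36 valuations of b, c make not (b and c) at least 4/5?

20

value 1: 11 assignments (counts)
value 4/5: 9 assignments (counts)
value 3/5: 7 assignments
value 2/5: 5 assignments
value 1/5: 3 assignments
value 0: 1 assignment
So 20 of the 36 assignments meet the threshold.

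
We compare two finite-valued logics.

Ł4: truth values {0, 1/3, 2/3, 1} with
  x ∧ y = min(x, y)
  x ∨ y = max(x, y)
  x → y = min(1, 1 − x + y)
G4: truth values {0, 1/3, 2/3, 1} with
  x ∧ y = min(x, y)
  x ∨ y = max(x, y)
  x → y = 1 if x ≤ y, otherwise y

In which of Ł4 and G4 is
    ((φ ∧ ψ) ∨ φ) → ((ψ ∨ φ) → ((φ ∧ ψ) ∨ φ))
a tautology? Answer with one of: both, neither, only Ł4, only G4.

In Ł4: every assignment gives 1 — tautology.
In G4: every assignment gives 1 — tautology.

both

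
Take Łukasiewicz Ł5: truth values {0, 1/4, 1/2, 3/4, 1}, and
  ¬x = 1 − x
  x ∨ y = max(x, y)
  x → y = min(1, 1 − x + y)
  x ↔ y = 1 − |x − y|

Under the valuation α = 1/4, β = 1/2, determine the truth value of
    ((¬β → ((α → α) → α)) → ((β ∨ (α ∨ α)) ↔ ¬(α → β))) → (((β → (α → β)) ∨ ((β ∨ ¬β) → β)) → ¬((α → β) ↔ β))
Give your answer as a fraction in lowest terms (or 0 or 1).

3/4

¬β = ¬1/2 = 1/2
α → α = 1/4 → 1/4 = 1
(α → α) → α = 1 → 1/4 = 1/4
¬β → ((α → α) → α) = 1/2 → 1/4 = 3/4
α ∨ α = 1/4 ∨ 1/4 = 1/4
β ∨ (α ∨ α) = 1/2 ∨ 1/4 = 1/2
α → β = 1/4 → 1/2 = 1
¬(α → β) = ¬1 = 0
(β ∨ (α ∨ α)) ↔ ¬(α → β) = 1/2 ↔ 0 = 1/2
(¬β → ((α → α) → α)) → ((β ∨ (α ∨ α)) ↔ ¬(α → β)) = 3/4 → 1/2 = 3/4
α → β = 1/4 → 1/2 = 1
β → (α → β) = 1/2 → 1 = 1
¬β = ¬1/2 = 1/2
β ∨ ¬β = 1/2 ∨ 1/2 = 1/2
(β ∨ ¬β) → β = 1/2 → 1/2 = 1
(β → (α → β)) ∨ ((β ∨ ¬β) → β) = 1 ∨ 1 = 1
α → β = 1/4 → 1/2 = 1
(α → β) ↔ β = 1 ↔ 1/2 = 1/2
¬((α → β) ↔ β) = ¬1/2 = 1/2
((β → (α → β)) ∨ ((β ∨ ¬β) → β)) → ¬((α → β) ↔ β) = 1 → 1/2 = 1/2
((¬β → ((α → α) → α)) → ((β ∨ (α ∨ α)) ↔ ¬(α → β))) → (((β → (α → β)) ∨ ((β ∨ ¬β) → β)) → ¬((α → β) ↔ β)) = 3/4 → 1/2 = 3/4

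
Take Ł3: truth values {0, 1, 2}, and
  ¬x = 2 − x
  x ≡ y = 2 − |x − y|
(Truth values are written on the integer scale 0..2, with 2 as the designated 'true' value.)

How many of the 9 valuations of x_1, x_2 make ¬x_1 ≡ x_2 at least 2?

3

x_1 = 0, x_2 = 0 ↦ 0  <
x_1 = 0, x_2 = 1 ↦ 1  <
x_1 = 0, x_2 = 2 ↦ 2  ≥
x_1 = 1, x_2 = 0 ↦ 1  <
x_1 = 1, x_2 = 1 ↦ 2  ≥
x_1 = 1, x_2 = 2 ↦ 1  <
x_1 = 2, x_2 = 0 ↦ 2  ≥
x_1 = 2, x_2 = 1 ↦ 1  <
x_1 = 2, x_2 = 2 ↦ 0  <
So 3 of the 9 assignments meet the threshold.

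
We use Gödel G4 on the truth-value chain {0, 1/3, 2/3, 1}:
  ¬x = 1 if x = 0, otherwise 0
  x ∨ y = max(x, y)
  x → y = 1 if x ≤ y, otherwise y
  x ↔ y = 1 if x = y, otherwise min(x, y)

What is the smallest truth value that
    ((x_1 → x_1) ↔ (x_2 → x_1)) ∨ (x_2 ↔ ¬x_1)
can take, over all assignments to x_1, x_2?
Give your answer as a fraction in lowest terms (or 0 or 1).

Take x_1 = 0, x_2 = 1/3:
x_1 → x_1 = 0 → 0 = 1
x_2 → x_1 = 1/3 → 0 = 0
(x_1 → x_1) ↔ (x_2 → x_1) = 1 ↔ 0 = 0
¬x_1 = ¬0 = 1
x_2 ↔ ¬x_1 = 1/3 ↔ 1 = 1/3
((x_1 → x_1) ↔ (x_2 → x_1)) ∨ (x_2 ↔ ¬x_1) = 0 ∨ 1/3 = 1/3
No assignment yields a value below 1/3, so this is the minimum.

1/3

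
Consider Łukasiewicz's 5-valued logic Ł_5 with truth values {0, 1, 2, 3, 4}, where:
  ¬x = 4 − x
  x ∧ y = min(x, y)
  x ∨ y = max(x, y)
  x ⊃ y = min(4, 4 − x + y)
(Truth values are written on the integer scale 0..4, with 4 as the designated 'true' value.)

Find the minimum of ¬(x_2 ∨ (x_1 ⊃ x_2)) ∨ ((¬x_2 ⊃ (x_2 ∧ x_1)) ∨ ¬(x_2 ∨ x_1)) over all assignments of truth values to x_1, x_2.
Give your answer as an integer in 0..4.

Take x_1 = 0, x_2 = 2:
x_1 ⊃ x_2 = 0 ⊃ 2 = 4
x_2 ∨ (x_1 ⊃ x_2) = 2 ∨ 4 = 4
¬(x_2 ∨ (x_1 ⊃ x_2)) = ¬4 = 0
¬x_2 = ¬2 = 2
x_2 ∧ x_1 = 2 ∧ 0 = 0
¬x_2 ⊃ (x_2 ∧ x_1) = 2 ⊃ 0 = 2
x_2 ∨ x_1 = 2 ∨ 0 = 2
¬(x_2 ∨ x_1) = ¬2 = 2
(¬x_2 ⊃ (x_2 ∧ x_1)) ∨ ¬(x_2 ∨ x_1) = 2 ∨ 2 = 2
¬(x_2 ∨ (x_1 ⊃ x_2)) ∨ ((¬x_2 ⊃ (x_2 ∧ x_1)) ∨ ¬(x_2 ∨ x_1)) = 0 ∨ 2 = 2
No assignment yields a value below 2, so this is the minimum.

2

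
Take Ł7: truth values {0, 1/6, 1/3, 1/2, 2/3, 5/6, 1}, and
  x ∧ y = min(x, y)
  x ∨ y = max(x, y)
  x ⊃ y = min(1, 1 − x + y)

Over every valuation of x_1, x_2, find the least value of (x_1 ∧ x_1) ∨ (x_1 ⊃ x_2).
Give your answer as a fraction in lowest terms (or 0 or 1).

Take x_1 = 1/2, x_2 = 0:
x_1 ∧ x_1 = 1/2 ∧ 1/2 = 1/2
x_1 ⊃ x_2 = 1/2 ⊃ 0 = 1/2
(x_1 ∧ x_1) ∨ (x_1 ⊃ x_2) = 1/2 ∨ 1/2 = 1/2
No assignment yields a value below 1/2, so this is the minimum.

1/2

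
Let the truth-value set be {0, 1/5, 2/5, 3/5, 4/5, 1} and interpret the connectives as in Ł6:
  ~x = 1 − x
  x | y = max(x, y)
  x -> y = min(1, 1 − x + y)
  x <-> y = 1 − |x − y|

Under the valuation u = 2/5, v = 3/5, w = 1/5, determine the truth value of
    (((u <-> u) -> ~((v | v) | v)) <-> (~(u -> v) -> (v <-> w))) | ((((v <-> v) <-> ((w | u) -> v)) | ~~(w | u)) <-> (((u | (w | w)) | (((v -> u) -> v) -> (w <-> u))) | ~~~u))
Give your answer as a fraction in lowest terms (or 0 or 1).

u <-> u = 2/5 <-> 2/5 = 1
v | v = 3/5 | 3/5 = 3/5
(v | v) | v = 3/5 | 3/5 = 3/5
~((v | v) | v) = ~3/5 = 2/5
(u <-> u) -> ~((v | v) | v) = 1 -> 2/5 = 2/5
u -> v = 2/5 -> 3/5 = 1
~(u -> v) = ~1 = 0
v <-> w = 3/5 <-> 1/5 = 3/5
~(u -> v) -> (v <-> w) = 0 -> 3/5 = 1
((u <-> u) -> ~((v | v) | v)) <-> (~(u -> v) -> (v <-> w)) = 2/5 <-> 1 = 2/5
v <-> v = 3/5 <-> 3/5 = 1
w | u = 1/5 | 2/5 = 2/5
(w | u) -> v = 2/5 -> 3/5 = 1
(v <-> v) <-> ((w | u) -> v) = 1 <-> 1 = 1
w | u = 1/5 | 2/5 = 2/5
~(w | u) = ~2/5 = 3/5
~~(w | u) = ~3/5 = 2/5
((v <-> v) <-> ((w | u) -> v)) | ~~(w | u) = 1 | 2/5 = 1
w | w = 1/5 | 1/5 = 1/5
u | (w | w) = 2/5 | 1/5 = 2/5
v -> u = 3/5 -> 2/5 = 4/5
(v -> u) -> v = 4/5 -> 3/5 = 4/5
w <-> u = 1/5 <-> 2/5 = 4/5
((v -> u) -> v) -> (w <-> u) = 4/5 -> 4/5 = 1
(u | (w | w)) | (((v -> u) -> v) -> (w <-> u)) = 2/5 | 1 = 1
~u = ~2/5 = 3/5
~~u = ~3/5 = 2/5
~~~u = ~2/5 = 3/5
((u | (w | w)) | (((v -> u) -> v) -> (w <-> u))) | ~~~u = 1 | 3/5 = 1
(((v <-> v) <-> ((w | u) -> v)) | ~~(w | u)) <-> (((u | (w | w)) | (((v -> u) -> v) -> (w <-> u))) | ~~~u) = 1 <-> 1 = 1
(((u <-> u) -> ~((v | v) | v)) <-> (~(u -> v) -> (v <-> w))) | ((((v <-> v) <-> ((w | u) -> v)) | ~~(w | u)) <-> (((u | (w | w)) | (((v -> u) -> v) -> (w <-> u))) | ~~~u)) = 2/5 | 1 = 1

1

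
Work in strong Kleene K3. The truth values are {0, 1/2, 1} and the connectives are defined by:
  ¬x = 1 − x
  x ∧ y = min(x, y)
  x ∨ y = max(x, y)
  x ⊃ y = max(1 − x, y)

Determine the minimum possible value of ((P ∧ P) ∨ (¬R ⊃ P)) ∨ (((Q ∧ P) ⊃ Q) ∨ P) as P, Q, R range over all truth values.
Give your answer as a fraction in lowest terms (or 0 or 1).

1/2

Take P = 1/2, Q = 1/2, R = 0:
P ∧ P = 1/2 ∧ 1/2 = 1/2
¬R = ¬0 = 1
¬R ⊃ P = 1 ⊃ 1/2 = 1/2
(P ∧ P) ∨ (¬R ⊃ P) = 1/2 ∨ 1/2 = 1/2
Q ∧ P = 1/2 ∧ 1/2 = 1/2
(Q ∧ P) ⊃ Q = 1/2 ⊃ 1/2 = 1/2
((Q ∧ P) ⊃ Q) ∨ P = 1/2 ∨ 1/2 = 1/2
((P ∧ P) ∨ (¬R ⊃ P)) ∨ (((Q ∧ P) ⊃ Q) ∨ P) = 1/2 ∨ 1/2 = 1/2
No assignment yields a value below 1/2, so this is the minimum.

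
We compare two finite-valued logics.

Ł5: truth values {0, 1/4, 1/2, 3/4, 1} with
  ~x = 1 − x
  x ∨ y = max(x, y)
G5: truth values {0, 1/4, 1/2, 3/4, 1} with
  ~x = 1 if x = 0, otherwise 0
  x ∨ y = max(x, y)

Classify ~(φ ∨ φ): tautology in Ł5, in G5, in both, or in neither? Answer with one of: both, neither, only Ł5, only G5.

In Ł5: at φ = 1/4 the value is 3/4 — not a tautology.
In G5: at φ = 1/4 the value is 0 — not a tautology.

neither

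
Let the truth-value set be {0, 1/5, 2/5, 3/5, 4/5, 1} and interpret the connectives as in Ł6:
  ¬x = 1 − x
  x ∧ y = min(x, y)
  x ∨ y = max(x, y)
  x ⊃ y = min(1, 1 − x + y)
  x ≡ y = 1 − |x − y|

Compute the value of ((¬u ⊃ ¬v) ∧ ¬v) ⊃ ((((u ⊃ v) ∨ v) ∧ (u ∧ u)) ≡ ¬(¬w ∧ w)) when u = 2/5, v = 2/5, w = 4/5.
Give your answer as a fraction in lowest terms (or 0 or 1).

¬u = ¬2/5 = 3/5
¬v = ¬2/5 = 3/5
¬u ⊃ ¬v = 3/5 ⊃ 3/5 = 1
¬v = ¬2/5 = 3/5
(¬u ⊃ ¬v) ∧ ¬v = 1 ∧ 3/5 = 3/5
u ⊃ v = 2/5 ⊃ 2/5 = 1
(u ⊃ v) ∨ v = 1 ∨ 2/5 = 1
u ∧ u = 2/5 ∧ 2/5 = 2/5
((u ⊃ v) ∨ v) ∧ (u ∧ u) = 1 ∧ 2/5 = 2/5
¬w = ¬4/5 = 1/5
¬w ∧ w = 1/5 ∧ 4/5 = 1/5
¬(¬w ∧ w) = ¬1/5 = 4/5
(((u ⊃ v) ∨ v) ∧ (u ∧ u)) ≡ ¬(¬w ∧ w) = 2/5 ≡ 4/5 = 3/5
((¬u ⊃ ¬v) ∧ ¬v) ⊃ ((((u ⊃ v) ∨ v) ∧ (u ∧ u)) ≡ ¬(¬w ∧ w)) = 3/5 ⊃ 3/5 = 1

1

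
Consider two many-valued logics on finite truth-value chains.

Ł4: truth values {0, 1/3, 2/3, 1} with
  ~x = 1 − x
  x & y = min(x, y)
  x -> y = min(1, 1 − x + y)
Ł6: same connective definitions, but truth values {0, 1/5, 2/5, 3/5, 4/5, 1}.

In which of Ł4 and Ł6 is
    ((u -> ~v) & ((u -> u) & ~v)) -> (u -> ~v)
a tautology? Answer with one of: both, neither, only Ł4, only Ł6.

both

In Ł4: every assignment gives 1 — tautology.
In Ł6: every assignment gives 1 — tautology.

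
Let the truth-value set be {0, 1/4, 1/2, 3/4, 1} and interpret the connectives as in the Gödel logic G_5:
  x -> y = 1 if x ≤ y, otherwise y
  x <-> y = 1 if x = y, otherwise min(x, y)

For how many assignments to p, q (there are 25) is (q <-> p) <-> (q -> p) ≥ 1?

15

value 1: 15 assignments (counts)
value 3/4: 1 assignment
value 1/2: 2 assignments
value 1/4: 3 assignments
value 0: 4 assignments
So 15 of the 25 assignments meet the threshold.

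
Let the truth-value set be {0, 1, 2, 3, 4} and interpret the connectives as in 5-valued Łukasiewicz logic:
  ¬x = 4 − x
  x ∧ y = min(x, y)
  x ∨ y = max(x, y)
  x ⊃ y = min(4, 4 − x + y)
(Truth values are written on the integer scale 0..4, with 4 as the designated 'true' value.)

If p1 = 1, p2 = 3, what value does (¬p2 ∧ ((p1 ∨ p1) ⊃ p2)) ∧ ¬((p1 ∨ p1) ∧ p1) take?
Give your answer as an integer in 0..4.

1

¬p2 = ¬3 = 1
p1 ∨ p1 = 1 ∨ 1 = 1
(p1 ∨ p1) ⊃ p2 = 1 ⊃ 3 = 4
¬p2 ∧ ((p1 ∨ p1) ⊃ p2) = 1 ∧ 4 = 1
p1 ∨ p1 = 1 ∨ 1 = 1
(p1 ∨ p1) ∧ p1 = 1 ∧ 1 = 1
¬((p1 ∨ p1) ∧ p1) = ¬1 = 3
(¬p2 ∧ ((p1 ∨ p1) ⊃ p2)) ∧ ¬((p1 ∨ p1) ∧ p1) = 1 ∧ 3 = 1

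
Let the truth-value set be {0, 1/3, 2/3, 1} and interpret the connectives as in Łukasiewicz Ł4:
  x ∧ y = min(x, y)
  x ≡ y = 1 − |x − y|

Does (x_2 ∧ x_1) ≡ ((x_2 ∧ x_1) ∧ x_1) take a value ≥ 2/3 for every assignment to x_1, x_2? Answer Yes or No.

x_1 = 0, x_2 = 0 ↦ 1
x_1 = 0, x_2 = 1/3 ↦ 1
x_1 = 0, x_2 = 2/3 ↦ 1
x_1 = 0, x_2 = 1 ↦ 1
x_1 = 1/3, x_2 = 0 ↦ 1
x_1 = 1/3, x_2 = 1/3 ↦ 1
x_1 = 1/3, x_2 = 2/3 ↦ 1
x_1 = 1/3, x_2 = 1 ↦ 1
x_1 = 2/3, x_2 = 0 ↦ 1
x_1 = 2/3, x_2 = 1/3 ↦ 1
x_1 = 2/3, x_2 = 2/3 ↦ 1
x_1 = 2/3, x_2 = 1 ↦ 1
x_1 = 1, x_2 = 0 ↦ 1
x_1 = 1, x_2 = 1/3 ↦ 1
x_1 = 1, x_2 = 2/3 ↦ 1
x_1 = 1, x_2 = 1 ↦ 1
Every assignment gives a value ≥ 2/3.

Yes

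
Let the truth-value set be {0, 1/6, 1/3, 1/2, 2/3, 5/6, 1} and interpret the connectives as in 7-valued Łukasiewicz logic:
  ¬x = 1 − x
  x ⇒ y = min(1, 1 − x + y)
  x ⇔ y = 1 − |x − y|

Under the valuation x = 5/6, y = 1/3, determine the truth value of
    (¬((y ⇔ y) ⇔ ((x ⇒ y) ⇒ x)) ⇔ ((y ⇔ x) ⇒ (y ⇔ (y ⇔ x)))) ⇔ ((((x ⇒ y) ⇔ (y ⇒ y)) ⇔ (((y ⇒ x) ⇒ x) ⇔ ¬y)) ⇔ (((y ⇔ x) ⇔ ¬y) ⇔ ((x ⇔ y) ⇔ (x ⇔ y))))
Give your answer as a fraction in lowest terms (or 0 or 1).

y ⇔ y = 1/3 ⇔ 1/3 = 1
x ⇒ y = 5/6 ⇒ 1/3 = 1/2
(x ⇒ y) ⇒ x = 1/2 ⇒ 5/6 = 1
(y ⇔ y) ⇔ ((x ⇒ y) ⇒ x) = 1 ⇔ 1 = 1
¬((y ⇔ y) ⇔ ((x ⇒ y) ⇒ x)) = ¬1 = 0
y ⇔ x = 1/3 ⇔ 5/6 = 1/2
y ⇔ x = 1/3 ⇔ 5/6 = 1/2
y ⇔ (y ⇔ x) = 1/3 ⇔ 1/2 = 5/6
(y ⇔ x) ⇒ (y ⇔ (y ⇔ x)) = 1/2 ⇒ 5/6 = 1
¬((y ⇔ y) ⇔ ((x ⇒ y) ⇒ x)) ⇔ ((y ⇔ x) ⇒ (y ⇔ (y ⇔ x))) = 0 ⇔ 1 = 0
x ⇒ y = 5/6 ⇒ 1/3 = 1/2
y ⇒ y = 1/3 ⇒ 1/3 = 1
(x ⇒ y) ⇔ (y ⇒ y) = 1/2 ⇔ 1 = 1/2
y ⇒ x = 1/3 ⇒ 5/6 = 1
(y ⇒ x) ⇒ x = 1 ⇒ 5/6 = 5/6
¬y = ¬1/3 = 2/3
((y ⇒ x) ⇒ x) ⇔ ¬y = 5/6 ⇔ 2/3 = 5/6
((x ⇒ y) ⇔ (y ⇒ y)) ⇔ (((y ⇒ x) ⇒ x) ⇔ ¬y) = 1/2 ⇔ 5/6 = 2/3
y ⇔ x = 1/3 ⇔ 5/6 = 1/2
¬y = ¬1/3 = 2/3
(y ⇔ x) ⇔ ¬y = 1/2 ⇔ 2/3 = 5/6
x ⇔ y = 5/6 ⇔ 1/3 = 1/2
x ⇔ y = 5/6 ⇔ 1/3 = 1/2
(x ⇔ y) ⇔ (x ⇔ y) = 1/2 ⇔ 1/2 = 1
((y ⇔ x) ⇔ ¬y) ⇔ ((x ⇔ y) ⇔ (x ⇔ y)) = 5/6 ⇔ 1 = 5/6
(((x ⇒ y) ⇔ (y ⇒ y)) ⇔ (((y ⇒ x) ⇒ x) ⇔ ¬y)) ⇔ (((y ⇔ x) ⇔ ¬y) ⇔ ((x ⇔ y) ⇔ (x ⇔ y))) = 2/3 ⇔ 5/6 = 5/6
(¬((y ⇔ y) ⇔ ((x ⇒ y) ⇒ x)) ⇔ ((y ⇔ x) ⇒ (y ⇔ (y ⇔ x)))) ⇔ ((((x ⇒ y) ⇔ (y ⇒ y)) ⇔ (((y ⇒ x) ⇒ x) ⇔ ¬y)) ⇔ (((y ⇔ x) ⇔ ¬y) ⇔ ((x ⇔ y) ⇔ (x ⇔ y)))) = 0 ⇔ 5/6 = 1/6

1/6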